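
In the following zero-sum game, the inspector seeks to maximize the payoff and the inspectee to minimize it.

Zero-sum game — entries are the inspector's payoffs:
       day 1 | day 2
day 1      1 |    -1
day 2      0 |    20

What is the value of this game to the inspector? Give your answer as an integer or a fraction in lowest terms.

Row minima are -1 and 0, so the inspector's maximin is 0; column maxima are 1 and 20, so the inspectee's minimax is 1. These differ, so the equilibrium is in mixed strategies.
Let the inspector play day 1 with probability p. The inspectee is indifferent when p = −p + 20(1−p), giving p = 10/11.
Let the inspectee play day 1 with probability q. The inspector is indifferent when q − (1−q) = 20(1−q), giving q = 21/22.
The value is 1·(21/22) + (-1)·(1/22) = 10/11.

10/11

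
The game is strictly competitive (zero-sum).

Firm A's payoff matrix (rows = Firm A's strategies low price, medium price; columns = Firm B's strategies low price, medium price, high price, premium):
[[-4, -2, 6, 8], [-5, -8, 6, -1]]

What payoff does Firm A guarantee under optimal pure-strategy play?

-4

Row minima: -4, -8 → Firm A's maximin is -4.
Column maxima: -4, -2, 6, 8 → Firm B's minimax is -4.
They coincide at (low price, low price), so the value is -4.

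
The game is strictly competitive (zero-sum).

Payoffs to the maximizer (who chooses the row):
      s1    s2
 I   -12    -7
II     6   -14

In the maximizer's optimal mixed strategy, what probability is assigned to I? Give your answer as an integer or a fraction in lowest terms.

Row minima are -12 and -14, so the maximizer's maximin is -12; column maxima are 6 and -7, so the minimizer's minimax is -7. These differ, so the equilibrium is in mixed strategies.
Let the maximizer play I with probability p. The minimizer is indifferent when −12p + 6(1−p) = −7p − 14(1−p), giving p = 4/5.

4/5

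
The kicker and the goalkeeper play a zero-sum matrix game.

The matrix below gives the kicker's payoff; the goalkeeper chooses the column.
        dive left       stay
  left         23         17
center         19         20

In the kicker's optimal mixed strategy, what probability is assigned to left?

1/7

Row minima are 17 and 19, so the kicker's maximin is 19; column maxima are 23 and 20, so the goalkeeper's minimax is 20. These differ, so the equilibrium is in mixed strategies.
Let the kicker play left with probability p. The goalkeeper is indifferent when 23p + 19(1−p) = 17p + 20(1−p), giving p = 1/7.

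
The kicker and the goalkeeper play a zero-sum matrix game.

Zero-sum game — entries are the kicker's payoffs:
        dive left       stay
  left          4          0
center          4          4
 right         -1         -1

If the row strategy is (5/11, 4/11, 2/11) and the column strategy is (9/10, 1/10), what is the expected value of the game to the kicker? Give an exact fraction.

Against (9/10, 1/10), each row's expected payoff is left: 18/5; center: 4; right: -1.
Taking the (5/11, 4/11, 2/11)-weighted average: (5/11)·(18/5) + (4/11)·(4) + (2/11)·(-1) = 32/11.

32/11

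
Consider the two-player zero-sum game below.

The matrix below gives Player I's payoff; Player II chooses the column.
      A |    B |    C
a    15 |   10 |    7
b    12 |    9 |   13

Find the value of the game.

67/7

Column A is strictly dominated by B for Player II (it gives Player I more in every row).
The remaining 2×2 game on (a, b) × (B, C) has no saddle point. Let Player I play a with probability p; indifference gives 10p + 9(1−p) = 7p + 13(1−p), so p = 4/7.
Similarly Player II's optimal q on B is 6/7, and the value is 10·(6/7) + (7)·(1/7) = 67/7.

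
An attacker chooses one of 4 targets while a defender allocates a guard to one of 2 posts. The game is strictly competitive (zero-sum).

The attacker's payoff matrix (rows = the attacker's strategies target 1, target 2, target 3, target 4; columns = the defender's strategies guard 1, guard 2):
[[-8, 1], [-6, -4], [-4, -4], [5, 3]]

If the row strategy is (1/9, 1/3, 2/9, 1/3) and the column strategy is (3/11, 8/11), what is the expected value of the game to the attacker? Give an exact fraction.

Against (3/11, 8/11), each row's expected payoff is target 1: -16/11; target 2: -50/11; target 3: -4; target 4: 39/11.
Taking the (1/9, 1/3, 2/9, 1/3)-weighted average: (1/9)·(-16/11) + (1/3)·(-50/11) + (2/9)·(-4) + (1/3)·(39/11) = -137/99.

-137/99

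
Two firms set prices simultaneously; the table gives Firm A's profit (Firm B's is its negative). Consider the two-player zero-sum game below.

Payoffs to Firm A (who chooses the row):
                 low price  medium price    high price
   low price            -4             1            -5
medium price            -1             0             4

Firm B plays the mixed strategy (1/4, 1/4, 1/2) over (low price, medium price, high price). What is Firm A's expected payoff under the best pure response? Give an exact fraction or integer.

low price: (-4)·(1/4) + (1)·(1/4) + (-5)·(1/2) = -13/4.
medium price: (-1)·(1/4) + (0)·(1/4) + (4)·(1/2) = 7/4.
The best pure response is medium price with expected payoff 7/4.

7/4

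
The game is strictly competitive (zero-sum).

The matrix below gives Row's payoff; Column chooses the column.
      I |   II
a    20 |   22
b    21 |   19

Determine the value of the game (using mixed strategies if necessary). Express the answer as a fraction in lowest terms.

Row minima are 20 and 19, so Row's maximin is 20; column maxima are 21 and 22, so Column's minimax is 21. These differ, so the equilibrium is in mixed strategies.
Let Row play a with probability p. Column is indifferent when 20p + 21(1−p) = 22p + 19(1−p), giving p = 1/2.
Let Column play I with probability q. Row is indifferent when 20q + 22(1−q) = 21q + 19(1−q), giving q = 3/4.
The value is 20·(3/4) + (22)·(1/4) = 41/2.

41/2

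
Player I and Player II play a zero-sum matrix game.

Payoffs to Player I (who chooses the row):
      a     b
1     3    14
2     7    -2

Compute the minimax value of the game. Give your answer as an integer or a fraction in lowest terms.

Row minima are 3 and -2, so Player I's maximin is 3; column maxima are 7 and 14, so Player II's minimax is 7. These differ, so the equilibrium is in mixed strategies.
Let Player I play 1 with probability p. Player II is indifferent when 3p + 7(1−p) = 14p − 2(1−p), giving p = 9/20.
Let Player II play a with probability q. Player I is indifferent when 3q + 14(1−q) = 7q − 2(1−q), giving q = 4/5.
The value is 3·(4/5) + (14)·(1/5) = 26/5.

26/5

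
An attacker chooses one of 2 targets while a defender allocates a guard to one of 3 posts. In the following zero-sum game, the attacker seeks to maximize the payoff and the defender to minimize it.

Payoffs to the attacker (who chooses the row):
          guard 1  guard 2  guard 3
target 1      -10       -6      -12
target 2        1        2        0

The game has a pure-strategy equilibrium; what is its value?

0

Row minima: -12, 0 → the attacker's maximin is 0.
Column maxima: 1, 2, 0 → the defender's minimax is 0.
They coincide at (target 2, guard 3), so the value is 0.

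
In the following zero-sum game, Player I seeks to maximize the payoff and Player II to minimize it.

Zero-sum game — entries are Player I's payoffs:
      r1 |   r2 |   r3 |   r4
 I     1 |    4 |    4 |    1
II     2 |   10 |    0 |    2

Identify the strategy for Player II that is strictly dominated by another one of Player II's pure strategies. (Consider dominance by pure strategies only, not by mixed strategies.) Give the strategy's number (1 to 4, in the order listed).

2

Player II prefers columns that give Player I less. Compare r2 with r1: 1 < 4, 2 < 10.
So r1 strictly dominates r2 for Player II; r2 is strictly dominated.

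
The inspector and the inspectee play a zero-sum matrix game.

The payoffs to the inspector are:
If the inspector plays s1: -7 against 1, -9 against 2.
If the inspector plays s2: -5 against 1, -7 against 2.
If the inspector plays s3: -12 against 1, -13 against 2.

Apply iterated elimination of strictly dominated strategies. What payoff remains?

Column 1 is strictly dominated by 2 for the inspectee (-9<-7, -7<-5, -13<-12); eliminate 1.
Row s3 is strictly dominated by row s1 (-9>-13); eliminate s3.
Row s1 is strictly dominated by row s2 (-7>-9); eliminate s1.
Only (s2, 2) remains, with payoff -7.

-7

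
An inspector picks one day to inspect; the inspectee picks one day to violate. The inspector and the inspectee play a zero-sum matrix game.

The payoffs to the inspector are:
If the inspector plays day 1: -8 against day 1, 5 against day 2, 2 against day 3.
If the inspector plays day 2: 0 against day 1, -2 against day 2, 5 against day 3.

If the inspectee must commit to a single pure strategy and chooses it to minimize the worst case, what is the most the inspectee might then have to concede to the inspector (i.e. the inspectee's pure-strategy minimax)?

0

The worst case (largest entry) in each column is day 1: 0, day 2: 5, day 3: 5.
The best (smallest) of these is 0.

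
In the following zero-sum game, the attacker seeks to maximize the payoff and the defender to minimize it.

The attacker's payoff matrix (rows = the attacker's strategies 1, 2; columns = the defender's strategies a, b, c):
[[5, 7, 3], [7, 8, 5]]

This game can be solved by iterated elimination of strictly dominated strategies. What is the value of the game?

5

Column b is strictly dominated by a for the defender (5<7, 7<8); eliminate b.
Row 1 is strictly dominated by row 2 (7>5, 5>3); eliminate 1.
Column a is strictly dominated by c for the defender (5<7); eliminate a.
Only (2, c) remains, with payoff 5.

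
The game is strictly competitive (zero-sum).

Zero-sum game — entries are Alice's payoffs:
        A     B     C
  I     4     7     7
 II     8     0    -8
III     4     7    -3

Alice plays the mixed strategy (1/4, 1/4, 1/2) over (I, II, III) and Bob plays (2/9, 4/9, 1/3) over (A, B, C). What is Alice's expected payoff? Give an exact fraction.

Against (2/9, 4/9, 1/3), each row's expected payoff is I: 19/3; II: -8/9; III: 3.
Taking the (1/4, 1/4, 1/2)-weighted average: (1/4)·(19/3) + (1/4)·(-8/9) + (1/2)·(3) = 103/36.

103/36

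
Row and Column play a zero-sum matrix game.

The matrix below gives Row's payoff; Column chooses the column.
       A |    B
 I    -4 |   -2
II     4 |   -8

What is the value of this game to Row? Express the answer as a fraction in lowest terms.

-20/7

Row minima are -4 and -8, so Row's maximin is -4; column maxima are 4 and -2, so Column's minimax is -2. These differ, so the equilibrium is in mixed strategies.
Let Row play I with probability p. Column is indifferent when −4p + 4(1−p) = −2p − 8(1−p), giving p = 6/7.
Let Column play A with probability q. Row is indifferent when −4q − 2(1−q) = 4q − 8(1−q), giving q = 3/7.
The value is -4·(3/7) + (-2)·(4/7) = -20/7.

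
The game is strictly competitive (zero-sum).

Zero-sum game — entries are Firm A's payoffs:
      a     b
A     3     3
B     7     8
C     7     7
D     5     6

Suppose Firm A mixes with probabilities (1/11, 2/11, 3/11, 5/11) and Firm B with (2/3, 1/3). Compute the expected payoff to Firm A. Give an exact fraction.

Against (2/3, 1/3), each row's expected payoff is A: 3; B: 22/3; C: 7; D: 16/3.
Taking the (1/11, 2/11, 3/11, 5/11)-weighted average: (1/11)·(3) + (2/11)·(22/3) + (3/11)·(7) + (5/11)·(16/3) = 196/33.

196/33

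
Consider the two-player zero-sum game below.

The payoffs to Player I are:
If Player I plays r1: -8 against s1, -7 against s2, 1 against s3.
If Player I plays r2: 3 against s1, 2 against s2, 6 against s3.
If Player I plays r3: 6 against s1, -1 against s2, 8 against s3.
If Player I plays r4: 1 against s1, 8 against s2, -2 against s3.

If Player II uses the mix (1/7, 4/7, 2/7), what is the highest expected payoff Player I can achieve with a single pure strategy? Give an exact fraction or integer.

29/7

r1: (-8)·(1/7) + (-7)·(4/7) + (1)·(2/7) = -34/7.
r2: (3)·(1/7) + (2)·(4/7) + (6)·(2/7) = 23/7.
r3: (6)·(1/7) + (-1)·(4/7) + (8)·(2/7) = 18/7.
r4: (1)·(1/7) + (8)·(4/7) + (-2)·(2/7) = 29/7.
The best pure response is r4 with expected payoff 29/7.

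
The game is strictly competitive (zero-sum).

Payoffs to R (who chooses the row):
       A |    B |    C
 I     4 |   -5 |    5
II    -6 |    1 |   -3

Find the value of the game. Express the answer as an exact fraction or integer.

Column C is strictly dominated by A for C (it gives R more in every row).
The remaining 2×2 game on (I, II) × (A, B) has no saddle point. Let R play I with probability p; indifference gives 4p − 6(1−p) = −5p + (1−p), so p = 7/16.
Similarly C's optimal q on A is 3/8, and the value is 4·(3/8) + (-5)·(5/8) = -13/8.

-13/8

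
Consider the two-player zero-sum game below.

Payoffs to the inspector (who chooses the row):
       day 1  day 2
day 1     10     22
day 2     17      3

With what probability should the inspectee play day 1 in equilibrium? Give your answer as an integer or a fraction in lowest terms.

19/26

Row minima are 10 and 3, so the inspector's maximin is 10; column maxima are 17 and 22, so the inspectee's minimax is 17. These differ, so the equilibrium is in mixed strategies.
Let the inspectee play day 1 with probability q. The inspector is indifferent when 10q + 22(1−q) = 17q + 3(1−q), giving q = 19/26.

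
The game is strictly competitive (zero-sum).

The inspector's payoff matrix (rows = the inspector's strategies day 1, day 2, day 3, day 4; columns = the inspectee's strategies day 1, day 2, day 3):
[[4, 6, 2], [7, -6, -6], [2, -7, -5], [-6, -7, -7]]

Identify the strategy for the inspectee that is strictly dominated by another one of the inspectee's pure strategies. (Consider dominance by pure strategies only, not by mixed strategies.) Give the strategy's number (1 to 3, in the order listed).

The inspectee prefers columns that give the inspector less. Compare day 1 with day 3: 2 < 4, -6 < 7, -5 < 2, -7 < -6.
So day 3 strictly dominates day 1 for the inspectee; day 1 is strictly dominated.

1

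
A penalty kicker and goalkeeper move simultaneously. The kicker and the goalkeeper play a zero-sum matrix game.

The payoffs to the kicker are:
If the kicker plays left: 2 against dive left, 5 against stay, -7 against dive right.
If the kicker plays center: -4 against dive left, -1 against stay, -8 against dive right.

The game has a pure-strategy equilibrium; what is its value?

Row minima: -7, -8 → the kicker's maximin is -7.
Column maxima: 2, 5, -7 → the goalkeeper's minimax is -7.
They coincide at (left, dive right), so the value is -7.

-7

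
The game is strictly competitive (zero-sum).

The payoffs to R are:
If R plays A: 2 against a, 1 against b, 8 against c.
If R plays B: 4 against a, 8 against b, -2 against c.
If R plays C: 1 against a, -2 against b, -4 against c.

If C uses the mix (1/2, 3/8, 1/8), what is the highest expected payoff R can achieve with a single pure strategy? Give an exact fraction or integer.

A: (2)·(1/2) + (1)·(3/8) + (8)·(1/8) = 19/8.
B: (4)·(1/2) + (8)·(3/8) + (-2)·(1/8) = 19/4.
C: (1)·(1/2) + (-2)·(3/8) + (-4)·(1/8) = -3/4.
The best pure response is B with expected payoff 19/4.

19/4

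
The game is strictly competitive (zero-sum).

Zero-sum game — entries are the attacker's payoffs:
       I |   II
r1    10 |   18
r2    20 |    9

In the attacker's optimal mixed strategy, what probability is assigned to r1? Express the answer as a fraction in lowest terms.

11/19

Row minima are 10 and 9, so the attacker's maximin is 10; column maxima are 20 and 18, so the defender's minimax is 18. These differ, so the equilibrium is in mixed strategies.
Let the attacker play r1 with probability p. The defender is indifferent when 10p + 20(1−p) = 18p + 9(1−p), giving p = 11/19.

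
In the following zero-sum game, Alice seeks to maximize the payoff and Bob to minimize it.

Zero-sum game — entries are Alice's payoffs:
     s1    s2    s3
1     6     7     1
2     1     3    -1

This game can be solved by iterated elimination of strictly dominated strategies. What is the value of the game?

Column s1 is strictly dominated by s3 for Bob (1<6, -1<1); eliminate s1.
Row 2 is strictly dominated by row 1 (7>3, 1>-1); eliminate 2.
Column s2 is strictly dominated by s3 for Bob (1<7); eliminate s2.
Only (1, s3) remains, with payoff 1.

1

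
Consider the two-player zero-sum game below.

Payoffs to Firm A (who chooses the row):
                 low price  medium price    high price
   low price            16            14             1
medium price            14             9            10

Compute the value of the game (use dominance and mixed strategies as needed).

Column low price is strictly dominated by medium price for Firm B (it gives Firm A more in every row).
The remaining 2×2 game on (low price, medium price) × (medium price, high price) has no saddle point. Let Firm A play low price with probability p; indifference gives 14p + 9(1−p) = p + 10(1−p), so p = 1/14.
Similarly Firm B's optimal q on medium price is 9/14, and the value is 14·(9/14) + (1)·(5/14) = 131/14.

131/14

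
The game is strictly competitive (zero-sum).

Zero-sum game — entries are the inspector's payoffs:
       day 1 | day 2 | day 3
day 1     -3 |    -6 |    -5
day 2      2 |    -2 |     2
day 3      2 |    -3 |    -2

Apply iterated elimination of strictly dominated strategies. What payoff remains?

-2

Row day 1 is strictly dominated by row day 2 (2>-3, -2>-6, 2>-5); eliminate day 1.
Column day 1 is strictly dominated by day 2 for the inspectee (-2<2, -3<2); eliminate day 1.
Row day 3 is strictly dominated by row day 2 (-2>-3, 2>-2); eliminate day 3.
Column day 3 is strictly dominated by day 2 for the inspectee (-2<2); eliminate day 3.
Only (day 2, day 2) remains, with payoff -2.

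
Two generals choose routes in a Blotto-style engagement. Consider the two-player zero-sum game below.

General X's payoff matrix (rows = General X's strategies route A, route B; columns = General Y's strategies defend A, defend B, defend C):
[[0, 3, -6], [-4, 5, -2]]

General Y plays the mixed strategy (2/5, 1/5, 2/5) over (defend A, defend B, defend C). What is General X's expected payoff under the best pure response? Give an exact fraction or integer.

-7/5

route A: (0)·(2/5) + (3)·(1/5) + (-6)·(2/5) = -9/5.
route B: (-4)·(2/5) + (5)·(1/5) + (-2)·(2/5) = -7/5.
The best pure response is route B with expected payoff -7/5.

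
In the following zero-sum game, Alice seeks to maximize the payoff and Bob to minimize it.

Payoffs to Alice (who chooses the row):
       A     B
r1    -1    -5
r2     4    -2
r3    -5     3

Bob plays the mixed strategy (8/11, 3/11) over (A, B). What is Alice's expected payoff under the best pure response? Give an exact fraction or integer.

r1: (-1)·(8/11) + (-5)·(3/11) = -23/11.
r2: (4)·(8/11) + (-2)·(3/11) = 26/11.
r3: (-5)·(8/11) + (3)·(3/11) = -31/11.
The best pure response is r2 with expected payoff 26/11.

26/11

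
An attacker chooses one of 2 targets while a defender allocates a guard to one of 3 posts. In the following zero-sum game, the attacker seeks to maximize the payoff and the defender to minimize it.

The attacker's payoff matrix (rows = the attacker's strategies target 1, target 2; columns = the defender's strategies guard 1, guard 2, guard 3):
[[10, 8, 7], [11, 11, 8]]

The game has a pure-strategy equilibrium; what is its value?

8

Row minima: 7, 8 → the attacker's maximin is 8.
Column maxima: 11, 11, 8 → the defender's minimax is 8.
They coincide at (target 2, guard 3), so the value is 8.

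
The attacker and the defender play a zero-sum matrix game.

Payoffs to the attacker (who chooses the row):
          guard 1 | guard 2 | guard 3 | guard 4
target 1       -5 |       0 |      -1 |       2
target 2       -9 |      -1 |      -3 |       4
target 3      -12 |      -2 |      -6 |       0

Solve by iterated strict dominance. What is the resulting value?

Row target 3 is strictly dominated by row target 1 (-5>-12, 0>-2, -1>-6, 2>0); eliminate target 3.
Column guard 4 is strictly dominated by guard 1 for the defender (-5<2, -9<4); eliminate guard 4.
Column guard 2 is strictly dominated by guard 1 for the defender (-5<0, -9<-1); eliminate guard 2.
Column guard 3 is strictly dominated by guard 1 for the defender (-5<-1, -9<-3); eliminate guard 3.
Row target 2 is strictly dominated by row target 1 (-5>-9); eliminate target 2.
Only (target 1, guard 1) remains, with payoff -5.

-5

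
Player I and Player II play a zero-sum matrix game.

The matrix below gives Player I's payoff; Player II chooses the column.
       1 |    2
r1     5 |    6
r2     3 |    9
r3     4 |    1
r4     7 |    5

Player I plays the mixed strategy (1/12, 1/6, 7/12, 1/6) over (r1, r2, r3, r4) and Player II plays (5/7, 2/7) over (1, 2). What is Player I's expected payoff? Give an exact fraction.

347/84

Against (5/7, 2/7), each row's expected payoff is r1: 37/7; r2: 33/7; r3: 22/7; r4: 45/7.
Taking the (1/12, 1/6, 7/12, 1/6)-weighted average: (1/12)·(37/7) + (1/6)·(33/7) + (7/12)·(22/7) + (1/6)·(45/7) = 347/84.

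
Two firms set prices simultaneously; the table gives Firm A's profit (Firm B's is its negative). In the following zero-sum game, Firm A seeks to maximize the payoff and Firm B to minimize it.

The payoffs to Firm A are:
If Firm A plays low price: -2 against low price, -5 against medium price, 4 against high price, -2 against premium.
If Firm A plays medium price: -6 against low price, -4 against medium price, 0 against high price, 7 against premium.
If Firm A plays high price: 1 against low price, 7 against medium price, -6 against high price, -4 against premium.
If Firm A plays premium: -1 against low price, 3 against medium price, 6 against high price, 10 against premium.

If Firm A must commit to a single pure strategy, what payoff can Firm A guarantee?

-1

The worst-case payoff for each row is low price: -5, medium price: -6, high price: -6, premium: -1.
The best of these is -1.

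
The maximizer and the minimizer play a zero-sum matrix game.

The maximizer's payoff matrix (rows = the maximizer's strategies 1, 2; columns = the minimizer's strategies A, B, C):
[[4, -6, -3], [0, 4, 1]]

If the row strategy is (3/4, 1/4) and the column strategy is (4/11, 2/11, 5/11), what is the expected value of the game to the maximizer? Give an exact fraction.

Against (4/11, 2/11, 5/11), each row's expected payoff is 1: -1; 2: 13/11.
Taking the (3/4, 1/4)-weighted average: (3/4)·(-1) + (1/4)·(13/11) = -5/11.

-5/11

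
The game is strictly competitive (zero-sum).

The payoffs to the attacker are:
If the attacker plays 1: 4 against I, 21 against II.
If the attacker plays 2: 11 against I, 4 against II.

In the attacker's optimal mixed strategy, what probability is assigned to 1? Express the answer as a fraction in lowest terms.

7/24

Row minima are 4 and 4, so the attacker's maximin is 4; column maxima are 11 and 21, so the defender's minimax is 11. These differ, so the equilibrium is in mixed strategies.
Let the attacker play 1 with probability p. The defender is indifferent when 4p + 11(1−p) = 21p + 4(1−p), giving p = 7/24.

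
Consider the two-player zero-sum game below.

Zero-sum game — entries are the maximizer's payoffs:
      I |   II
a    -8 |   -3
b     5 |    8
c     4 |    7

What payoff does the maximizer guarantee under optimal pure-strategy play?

Row minima: -8, 5, 4 → the maximizer's maximin is 5.
Column maxima: 5, 8 → the minimizer's minimax is 5.
They coincide at (b, I), so the value is 5.

5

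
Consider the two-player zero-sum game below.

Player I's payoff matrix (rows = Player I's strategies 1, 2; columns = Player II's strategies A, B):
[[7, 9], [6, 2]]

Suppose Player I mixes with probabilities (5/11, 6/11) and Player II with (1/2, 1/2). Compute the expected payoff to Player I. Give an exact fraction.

64/11

Against (1/2, 1/2), each row's expected payoff is 1: 8; 2: 4.
Taking the (5/11, 6/11)-weighted average: (5/11)·(8) + (6/11)·(4) = 64/11.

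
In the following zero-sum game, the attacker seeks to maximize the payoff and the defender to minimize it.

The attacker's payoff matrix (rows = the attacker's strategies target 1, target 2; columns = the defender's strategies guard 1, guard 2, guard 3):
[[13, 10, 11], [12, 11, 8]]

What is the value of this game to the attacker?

Column guard 1 is strictly dominated by guard 3 for the defender (it gives the attacker more in every row).
The remaining 2×2 game on (target 1, target 2) × (guard 2, guard 3) has no saddle point. Let the attacker play target 1 with probability p; indifference gives 10p + 11(1−p) = 11p + 8(1−p), so p = 3/4.
Similarly the defender's optimal q on guard 2 is 3/4, and the value is 10·(3/4) + (11)·(1/4) = 41/4.

41/4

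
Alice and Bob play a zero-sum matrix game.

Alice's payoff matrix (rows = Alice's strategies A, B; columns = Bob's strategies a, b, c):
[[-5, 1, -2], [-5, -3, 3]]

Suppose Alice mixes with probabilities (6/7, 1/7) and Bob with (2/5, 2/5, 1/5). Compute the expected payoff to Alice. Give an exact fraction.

-73/35

Against (2/5, 2/5, 1/5), each row's expected payoff is A: -2; B: -13/5.
Taking the (6/7, 1/7)-weighted average: (6/7)·(-2) + (1/7)·(-13/5) = -73/35.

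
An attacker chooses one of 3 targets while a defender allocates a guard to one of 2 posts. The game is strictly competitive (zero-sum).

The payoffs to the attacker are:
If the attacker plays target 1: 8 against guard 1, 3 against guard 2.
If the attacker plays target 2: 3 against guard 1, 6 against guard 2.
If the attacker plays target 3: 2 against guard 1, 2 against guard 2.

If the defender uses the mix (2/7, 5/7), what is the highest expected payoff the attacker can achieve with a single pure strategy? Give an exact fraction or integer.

36/7

target 1: (8)·(2/7) + (3)·(5/7) = 31/7.
target 2: (3)·(2/7) + (6)·(5/7) = 36/7.
target 3: (2)·(2/7) + (2)·(5/7) = 2.
The best pure response is target 2 with expected payoff 36/7.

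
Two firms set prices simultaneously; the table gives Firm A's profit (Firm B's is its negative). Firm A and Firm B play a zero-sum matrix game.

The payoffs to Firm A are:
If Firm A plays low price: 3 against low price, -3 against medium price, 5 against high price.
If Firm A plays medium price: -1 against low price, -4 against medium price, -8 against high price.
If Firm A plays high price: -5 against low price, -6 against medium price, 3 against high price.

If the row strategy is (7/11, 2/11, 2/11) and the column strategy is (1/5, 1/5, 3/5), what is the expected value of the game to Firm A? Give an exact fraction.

Against (1/5, 1/5, 3/5), each row's expected payoff is low price: 3; medium price: -29/5; high price: -2/5.
Taking the (7/11, 2/11, 2/11)-weighted average: (7/11)·(3) + (2/11)·(-29/5) + (2/11)·(-2/5) = 43/55.

43/55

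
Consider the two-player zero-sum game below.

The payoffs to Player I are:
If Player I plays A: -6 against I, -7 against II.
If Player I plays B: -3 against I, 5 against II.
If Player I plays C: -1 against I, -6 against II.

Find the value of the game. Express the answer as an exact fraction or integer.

Row A is strictly dominated by row C, so Player I never plays it.
The remaining 2×2 game on (B, C) × (I, II) has no saddle point. Let Player I play B with probability p; indifference gives −3p − (1−p) = 5p − 6(1−p), so p = 5/13.
Similarly Player II's optimal q on I is 11/13, and the value is -3·(11/13) + (5)·(2/13) = -23/13.

-23/13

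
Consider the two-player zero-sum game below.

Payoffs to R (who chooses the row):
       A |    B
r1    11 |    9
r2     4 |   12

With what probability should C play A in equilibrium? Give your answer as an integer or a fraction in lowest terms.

Row minima are 9 and 4, so R's maximin is 9; column maxima are 11 and 12, so C's minimax is 11. These differ, so the equilibrium is in mixed strategies.
Let C play A with probability q. R is indifferent when 11q + 9(1−q) = 4q + 12(1−q), giving q = 3/10.

3/10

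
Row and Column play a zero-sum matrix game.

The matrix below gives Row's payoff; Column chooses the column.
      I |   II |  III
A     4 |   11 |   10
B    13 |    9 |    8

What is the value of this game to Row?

98/11

Column II is strictly dominated by III for Column (it gives Row more in every row).
The remaining 2×2 game on (A, B) × (I, III) has no saddle point. Let Row play A with probability p; indifference gives 4p + 13(1−p) = 10p + 8(1−p), so p = 5/11.
Similarly Column's optimal q on I is 2/11, and the value is 4·(2/11) + (10)·(9/11) = 98/11.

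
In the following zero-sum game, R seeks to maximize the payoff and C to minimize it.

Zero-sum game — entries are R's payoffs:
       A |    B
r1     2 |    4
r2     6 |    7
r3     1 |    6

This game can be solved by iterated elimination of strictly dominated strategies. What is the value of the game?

Row r3 is strictly dominated by row r2 (6>1, 7>6); eliminate r3.
Row r1 is strictly dominated by row r2 (6>2, 7>4); eliminate r1.
Column B is strictly dominated by A for C (6<7); eliminate B.
Only (r2, A) remains, with payoff 6.

6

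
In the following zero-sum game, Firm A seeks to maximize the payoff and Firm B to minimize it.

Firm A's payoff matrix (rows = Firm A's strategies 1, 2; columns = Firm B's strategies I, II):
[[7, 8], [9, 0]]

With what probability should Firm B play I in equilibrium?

Row minima are 7 and 0, so Firm A's maximin is 7; column maxima are 9 and 8, so Firm B's minimax is 8. These differ, so the equilibrium is in mixed strategies.
Let Firm B play I with probability q. Firm A is indifferent when 7q + 8(1−q) = 9q, giving q = 4/5.

4/5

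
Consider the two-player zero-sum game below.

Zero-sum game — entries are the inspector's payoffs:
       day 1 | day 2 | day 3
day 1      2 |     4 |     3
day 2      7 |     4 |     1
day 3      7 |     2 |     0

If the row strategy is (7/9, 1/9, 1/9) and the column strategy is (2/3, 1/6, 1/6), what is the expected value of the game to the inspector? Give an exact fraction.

Against (2/3, 1/6, 1/6), each row's expected payoff is day 1: 5/2; day 2: 11/2; day 3: 5.
Taking the (7/9, 1/9, 1/9)-weighted average: (7/9)·(5/2) + (1/9)·(11/2) + (1/9)·(5) = 28/9.

28/9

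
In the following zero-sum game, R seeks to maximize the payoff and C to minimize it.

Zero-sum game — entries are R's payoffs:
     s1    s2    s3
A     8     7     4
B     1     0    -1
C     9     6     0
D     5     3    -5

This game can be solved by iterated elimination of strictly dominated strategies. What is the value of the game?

4

Row B is strictly dominated by row A (8>1, 7>0, 4>-1); eliminate B.
Row D is strictly dominated by row A (8>5, 7>3, 4>-5); eliminate D.
Column s1 is strictly dominated by s2 for C (7<8, 6<9); eliminate s1.
Column s2 is strictly dominated by s3 for C (4<7, 0<6); eliminate s2.
Row C is strictly dominated by row A (4>0); eliminate C.
Only (A, s3) remains, with payoff 4.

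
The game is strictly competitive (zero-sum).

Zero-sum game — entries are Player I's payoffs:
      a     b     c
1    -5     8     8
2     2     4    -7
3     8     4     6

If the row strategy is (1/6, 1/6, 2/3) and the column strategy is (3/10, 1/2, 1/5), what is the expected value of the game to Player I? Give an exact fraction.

Against (3/10, 1/2, 1/5), each row's expected payoff is 1: 41/10; 2: 6/5; 3: 28/5.
Taking the (1/6, 1/6, 2/3)-weighted average: (1/6)·(41/10) + (1/6)·(6/5) + (2/3)·(28/5) = 277/60.

277/60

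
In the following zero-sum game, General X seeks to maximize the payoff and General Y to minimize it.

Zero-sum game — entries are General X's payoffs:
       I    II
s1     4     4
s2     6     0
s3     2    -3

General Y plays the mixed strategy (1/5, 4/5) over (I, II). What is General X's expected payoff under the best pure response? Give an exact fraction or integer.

s1: (4)·(1/5) + (4)·(4/5) = 4.
s2: (6)·(1/5) + (0)·(4/5) = 6/5.
s3: (2)·(1/5) + (-3)·(4/5) = -2.
The best pure response is s1 with expected payoff 4.

4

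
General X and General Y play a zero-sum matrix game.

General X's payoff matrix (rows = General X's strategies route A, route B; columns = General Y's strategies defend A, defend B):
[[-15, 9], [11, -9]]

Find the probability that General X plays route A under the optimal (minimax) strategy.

Row minima are -15 and -9, so General X's maximin is -9; column maxima are 11 and 9, so General Y's minimax is 9. These differ, so the equilibrium is in mixed strategies.
Let General X play route A with probability p. General Y is indifferent when −15p + 11(1−p) = 9p − 9(1−p), giving p = 5/11.

5/11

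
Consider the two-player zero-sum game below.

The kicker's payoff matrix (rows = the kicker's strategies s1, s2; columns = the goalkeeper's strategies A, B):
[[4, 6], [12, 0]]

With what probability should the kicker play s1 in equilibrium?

6/7

Row minima are 4 and 0, so the kicker's maximin is 4; column maxima are 12 and 6, so the goalkeeper's minimax is 6. These differ, so the equilibrium is in mixed strategies.
Let the kicker play s1 with probability p. The goalkeeper is indifferent when 4p + 12(1−p) = 6p, giving p = 6/7.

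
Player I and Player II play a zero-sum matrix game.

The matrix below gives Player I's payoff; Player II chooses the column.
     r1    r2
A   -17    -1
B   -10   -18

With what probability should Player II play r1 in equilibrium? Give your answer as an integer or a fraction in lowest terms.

Row minima are -17 and -18, so Player I's maximin is -17; column maxima are -10 and -1, so Player II's minimax is -10. These differ, so the equilibrium is in mixed strategies.
Let Player II play r1 with probability q. Player I is indifferent when −17q − (1−q) = −10q − 18(1−q), giving q = 17/24.

17/24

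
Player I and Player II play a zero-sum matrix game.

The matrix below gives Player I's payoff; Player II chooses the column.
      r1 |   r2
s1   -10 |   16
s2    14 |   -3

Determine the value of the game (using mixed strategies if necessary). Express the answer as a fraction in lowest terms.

194/43

Row minima are -10 and -3, so Player I's maximin is -3; column maxima are 14 and 16, so Player II's minimax is 14. These differ, so the equilibrium is in mixed strategies.
Let Player I play s1 with probability p. Player II is indifferent when −10p + 14(1−p) = 16p − 3(1−p), giving p = 17/43.
Let Player II play r1 with probability q. Player I is indifferent when −10q + 16(1−q) = 14q − 3(1−q), giving q = 19/43.
The value is -10·(19/43) + (16)·(24/43) = 194/43.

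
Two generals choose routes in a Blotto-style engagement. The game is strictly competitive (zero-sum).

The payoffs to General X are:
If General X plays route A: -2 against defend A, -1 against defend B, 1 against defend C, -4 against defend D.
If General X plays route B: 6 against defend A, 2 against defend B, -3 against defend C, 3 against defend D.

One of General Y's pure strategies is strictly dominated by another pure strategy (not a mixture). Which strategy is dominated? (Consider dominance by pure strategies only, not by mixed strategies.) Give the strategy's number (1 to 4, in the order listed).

General Y prefers columns that give General X less. Compare defend A with defend D: -4 < -2, 3 < 6.
So defend D strictly dominates defend A for General Y; defend A is strictly dominated.

1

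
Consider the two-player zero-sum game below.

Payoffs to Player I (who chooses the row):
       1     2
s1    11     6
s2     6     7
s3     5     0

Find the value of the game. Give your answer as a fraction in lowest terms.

Row s3 is strictly dominated by row s1, so Player I never plays it.
The remaining 2×2 game on (s1, s2) × (1, 2) has no saddle point. Let Player I play s1 with probability p; indifference gives 11p + 6(1−p) = 6p + 7(1−p), so p = 1/6.
Similarly Player II's optimal q on 1 is 1/6, and the value is 11·(1/6) + (6)·(5/6) = 41/6.

41/6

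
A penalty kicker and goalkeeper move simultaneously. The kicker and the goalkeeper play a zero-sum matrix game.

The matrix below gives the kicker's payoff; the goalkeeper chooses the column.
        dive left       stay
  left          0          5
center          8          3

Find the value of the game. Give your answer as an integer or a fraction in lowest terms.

4

Row minima are 0 and 3, so the kicker's maximin is 3; column maxima are 8 and 5, so the goalkeeper's minimax is 5. These differ, so the equilibrium is in mixed strategies.
Let the kicker play left with probability p. The goalkeeper is indifferent when 8(1−p) = 5p + 3(1−p), giving p = 1/2.
Let the goalkeeper play dive left with probability q. The kicker is indifferent when 5(1−q) = 8q + 3(1−q), giving q = 1/5.
The value is 0·(1/5) + (5)·(4/5) = 4.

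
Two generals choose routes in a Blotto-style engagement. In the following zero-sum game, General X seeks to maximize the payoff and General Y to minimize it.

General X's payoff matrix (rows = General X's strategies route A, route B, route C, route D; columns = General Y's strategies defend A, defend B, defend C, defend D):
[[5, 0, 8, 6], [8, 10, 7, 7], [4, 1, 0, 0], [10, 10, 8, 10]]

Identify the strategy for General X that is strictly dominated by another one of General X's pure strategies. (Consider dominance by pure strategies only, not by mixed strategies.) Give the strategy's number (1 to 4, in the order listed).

Compare route C with route B: 8 > 4, 10 > 1, 7 > 0, 7 > 0.
So route B strictly dominates route C for General X; route C is strictly dominated.

3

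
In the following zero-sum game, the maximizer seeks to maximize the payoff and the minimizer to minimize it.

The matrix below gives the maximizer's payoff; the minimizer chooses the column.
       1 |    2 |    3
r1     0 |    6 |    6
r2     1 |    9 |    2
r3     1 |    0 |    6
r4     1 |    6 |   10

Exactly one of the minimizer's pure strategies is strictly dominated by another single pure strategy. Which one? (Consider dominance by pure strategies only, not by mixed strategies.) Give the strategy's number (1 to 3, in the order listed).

3

The minimizer prefers columns that give the maximizer less. Compare 3 with 1: 0 < 6, 1 < 2, 1 < 6, 1 < 10.
So 1 strictly dominates 3 for the minimizer; 3 is strictly dominated.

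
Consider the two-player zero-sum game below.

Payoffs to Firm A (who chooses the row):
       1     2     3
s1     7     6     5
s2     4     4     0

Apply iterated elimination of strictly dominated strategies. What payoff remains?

Row s2 is strictly dominated by row s1 (7>4, 6>4, 5>0); eliminate s2.
Column 2 is strictly dominated by 3 for Firm B (5<6); eliminate 2.
Column 1 is strictly dominated by 3 for Firm B (5<7); eliminate 1.
Only (s1, 3) remains, with payoff 5.

5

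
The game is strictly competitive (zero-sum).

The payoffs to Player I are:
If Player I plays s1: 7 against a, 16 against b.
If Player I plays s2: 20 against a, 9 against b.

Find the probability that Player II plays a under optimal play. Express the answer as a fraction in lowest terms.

Row minima are 7 and 9, so Player I's maximin is 9; column maxima are 20 and 16, so Player II's minimax is 16. These differ, so the equilibrium is in mixed strategies.
Let Player II play a with probability q. Player I is indifferent when 7q + 16(1−q) = 20q + 9(1−q), giving q = 7/20.

7/20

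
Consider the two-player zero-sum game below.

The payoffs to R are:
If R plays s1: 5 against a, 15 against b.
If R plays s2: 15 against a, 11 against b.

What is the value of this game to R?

85/7

Row minima are 5 and 11, so R's maximin is 11; column maxima are 15 and 15, so C's minimax is 15. These differ, so the equilibrium is in mixed strategies.
Let R play s1 with probability p. C is indifferent when 5p + 15(1−p) = 15p + 11(1−p), giving p = 2/7.
Let C play a with probability q. R is indifferent when 5q + 15(1−q) = 15q + 11(1−q), giving q = 2/7.
The value is 5·(2/7) + (15)·(5/7) = 85/7.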